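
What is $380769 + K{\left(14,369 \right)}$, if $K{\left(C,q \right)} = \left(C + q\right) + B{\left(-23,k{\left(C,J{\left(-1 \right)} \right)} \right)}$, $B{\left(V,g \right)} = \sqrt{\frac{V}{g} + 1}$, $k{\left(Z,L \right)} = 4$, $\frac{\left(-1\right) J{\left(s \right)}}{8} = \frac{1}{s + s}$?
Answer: $381152 + \frac{i \sqrt{19}}{2} \approx 3.8115 \cdot 10^{5} + 2.1795 i$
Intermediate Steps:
$J{\left(s \right)} = - \frac{4}{s}$ ($J{\left(s \right)} = - \frac{8}{s + s} = - \frac{8}{2 s} = - 8 \frac{1}{2 s} = - \frac{4}{s}$)
$B{\left(V,g \right)} = \sqrt{1 + \frac{V}{g}}$
$K{\left(C,q \right)} = C + q + \frac{i \sqrt{19}}{2}$ ($K{\left(C,q \right)} = \left(C + q\right) + \sqrt{\frac{-23 + 4}{4}} = \left(C + q\right) + \sqrt{\frac{1}{4} \left(-19\right)} = \left(C + q\right) + \sqrt{- \frac{19}{4}} = \left(C + q\right) + \frac{i \sqrt{19}}{2} = C + q + \frac{i \sqrt{19}}{2}$)
$380769 + K{\left(14,369 \right)} = 380769 + \left(14 + 369 + \frac{i \sqrt{19}}{2}\right) = 380769 + \left(383 + \frac{i \sqrt{19}}{2}\right) = 381152 + \frac{i \sqrt{19}}{2}$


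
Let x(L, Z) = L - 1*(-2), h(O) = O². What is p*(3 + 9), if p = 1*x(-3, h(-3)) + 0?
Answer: -12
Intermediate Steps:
x(L, Z) = 2 + L (x(L, Z) = L + 2 = 2 + L)
p = -1 (p = 1*(2 - 3) + 0 = 1*(-1) + 0 = -1 + 0 = -1)
p*(3 + 9) = -(3 + 9) = -1*12 = -12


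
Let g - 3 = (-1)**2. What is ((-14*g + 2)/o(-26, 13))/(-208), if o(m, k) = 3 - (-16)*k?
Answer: 27/21944 ≈ 0.0012304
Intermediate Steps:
g = 4 (g = 3 + (-1)**2 = 3 + 1 = 4)
o(m, k) = 3 + 16*k
((-14*g + 2)/o(-26, 13))/(-208) = ((-14*4 + 2)/(3 + 16*13))/(-208) = ((-56 + 2)/(3 + 208))*(-1/208) = -54/211*(-1/208) = 27/21944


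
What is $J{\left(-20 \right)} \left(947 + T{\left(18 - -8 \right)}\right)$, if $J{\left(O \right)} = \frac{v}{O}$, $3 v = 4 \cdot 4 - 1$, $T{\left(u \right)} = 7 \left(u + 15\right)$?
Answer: $- \frac{617}{2} \approx -308.5$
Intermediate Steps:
$T{\left(u \right)} = 105 + 7 u$ ($T{\left(u \right)} = 7 \left(15 + u\right) = 105 + 7 u$)
$v = 5$ ($v = \frac{4 \cdot 4 - 1}{3} = \frac{16 - 1}{3} = \frac{1}{3} \cdot 15 = 5$)
$J{\left(O \right)} = \frac{5}{O}$
$J{\left(-20 \right)} \left(947 + T{\left(18 - -8 \right)}\right) = \frac{5}{-20} \left(947 + \left(105 + 7 \left(18 - -8\right)\right)\right) = 5 \left(- \frac{1}{20}\right) \left(947 + \left(105 + 7 \left(18 + 8\right)\right)\right) = - \frac{947 + \left(105 + 7 \cdot 26\right)}{4} = - \frac{947 + \left(105 + 182\right)}{4} = - \frac{947 + 287}{4} = \left(- \frac{1}{4}\right) 1234 = - \frac{617}{2}$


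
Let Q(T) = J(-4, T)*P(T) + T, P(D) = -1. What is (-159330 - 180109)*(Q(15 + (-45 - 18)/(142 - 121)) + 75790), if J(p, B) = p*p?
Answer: -25724724054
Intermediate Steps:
J(p, B) = p²
Q(T) = -16 + T (Q(T) = (-4)²*(-1) + T = 16*(-1) + T = -16 + T)
(-159330 - 180109)*(Q(15 + (-45 - 18)/(142 - 121)) + 75790) = (-159330 - 180109)*((-16 + (15 + (-45 - 18)/(142 - 121))) + 75790) = -339439*((-16 + (15 - 63/21)) + 75790) = -339439*((-16 + (15 - 63*1/21)) + 75790) = -339439*((-16 + (15 - 3)) + 75790) = -339439*((-16 + 12) + 75790) = -339439*(-4 + 75790) = -339439*75786 = -25724724054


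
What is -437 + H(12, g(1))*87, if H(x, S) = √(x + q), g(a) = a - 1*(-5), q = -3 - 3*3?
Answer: -437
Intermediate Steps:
q = -12 (q = -3 - 1*9 = -3 - 9 = -12)
g(a) = 5 + a (g(a) = a + 5 = 5 + a)
H(x, S) = √(-12 + x) (H(x, S) = √(x - 12) = √(-12 + x))
-437 + H(12, g(1))*87 = -437 + √(-12 + 12)*87 = -437 + √0*87 = -437 + 0*87 = -437 + 0 = -437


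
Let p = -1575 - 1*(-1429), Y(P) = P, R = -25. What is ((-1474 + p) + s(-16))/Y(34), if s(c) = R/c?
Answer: -25895/544 ≈ -47.601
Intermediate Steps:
p = -146 (p = -1575 + 1429 = -146)
s(c) = -25/c
((-1474 + p) + s(-16))/Y(34) = ((-1474 - 146) - 25/(-16))/34 = (-1620 - 25*(-1/16))*(1/34) = (-1620 + 25/16)*(1/34) = -25895/16*1/34 = -25895/544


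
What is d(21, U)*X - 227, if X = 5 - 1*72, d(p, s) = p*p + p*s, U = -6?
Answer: -21332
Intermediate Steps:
d(p, s) = p² + p*s
X = -67 (X = 5 - 72 = -67)
d(21, U)*X - 227 = (21*(21 - 6))*(-67) - 227 = (21*15)*(-67) - 227 = 315*(-67) - 227 = -21105 - 227 = -21332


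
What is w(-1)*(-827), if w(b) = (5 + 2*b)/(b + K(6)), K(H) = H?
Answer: -2481/5 ≈ -496.20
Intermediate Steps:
w(b) = (5 + 2*b)/(6 + b) (w(b) = (5 + 2*b)/(b + 6) = (5 + 2*b)/(6 + b))
w(-1)*(-827) = ((5 + 2*(-1))/(6 - 1))*(-827) = ((5 - 2)/5)*(-827) = ((⅕)*3)*(-827) = (⅗)*(-827) = -2481/5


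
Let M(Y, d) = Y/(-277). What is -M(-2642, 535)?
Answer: -2642/277 ≈ -9.5379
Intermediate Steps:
M(Y, d) = -Y/277 (M(Y, d) = Y*(-1/277) = -Y/277)
-M(-2642, 535) = -(-1)*(-2642)/277 = -1*2642/277 = -2642/277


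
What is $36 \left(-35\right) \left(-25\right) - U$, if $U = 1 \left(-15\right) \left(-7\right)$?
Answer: $31395$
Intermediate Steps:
$U = 105$ ($U = \left(-15\right) \left(-7\right) = 105$)
$36 \left(-35\right) \left(-25\right) - U = 36 \left(-35\right) \left(-25\right) - 105 = \left(-1260\right) \left(-25\right) - 105 = 31500 - 105 = 31395$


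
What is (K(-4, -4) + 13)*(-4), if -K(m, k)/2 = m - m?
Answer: -52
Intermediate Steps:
K(m, k) = 0 (K(m, k) = -2*(m - m) = -2*0 = 0)
(K(-4, -4) + 13)*(-4) = (0 + 13)*(-4) = 13*(-4) = -52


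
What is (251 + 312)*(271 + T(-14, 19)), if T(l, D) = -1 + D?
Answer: 162707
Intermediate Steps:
(251 + 312)*(271 + T(-14, 19)) = (251 + 312)*(271 + (-1 + 19)) = 563*(271 + 18) = 563*289 = 162707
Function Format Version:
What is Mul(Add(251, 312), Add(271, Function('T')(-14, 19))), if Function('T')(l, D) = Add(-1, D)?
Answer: 162707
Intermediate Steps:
Mul(Add(251, 312), Add(271, Function('T')(-14, 19))) = Mul(Add(251, 312), Add(271, Add(-1, 19))) = Mul(563, Add(271, 18)) = Mul(563, 289) = 162707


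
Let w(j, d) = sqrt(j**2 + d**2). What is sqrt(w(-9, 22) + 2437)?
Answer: sqrt(2437 + sqrt(565)) ≈ 49.606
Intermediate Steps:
w(j, d) = sqrt(d**2 + j**2)
sqrt(w(-9, 22) + 2437) = sqrt(sqrt(22**2 + (-9)**2) + 2437) = sqrt(sqrt(484 + 81) + 2437) = sqrt(sqrt(565) + 2437) = sqrt(2437 + sqrt(565))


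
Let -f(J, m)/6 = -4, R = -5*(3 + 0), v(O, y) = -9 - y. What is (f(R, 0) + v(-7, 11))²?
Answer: 16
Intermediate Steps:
R = -15 (R = -5*3 = -15)
f(J, m) = 24 (f(J, m) = -6*(-4) = 24)
(f(R, 0) + v(-7, 11))² = (24 + (-9 - 1*11))² = (24 + (-9 - 11))² = (24 - 20)² = 4² = 16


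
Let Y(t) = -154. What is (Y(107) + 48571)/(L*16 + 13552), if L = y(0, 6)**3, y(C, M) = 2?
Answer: 16139/4560 ≈ 3.5393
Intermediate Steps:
L = 8 (L = 2**3 = 8)
(Y(107) + 48571)/(L*16 + 13552) = (-154 + 48571)/(8*16 + 13552) = 48417/(128 + 13552) = 48417/13680 = 48417*(1/13680) = 16139/4560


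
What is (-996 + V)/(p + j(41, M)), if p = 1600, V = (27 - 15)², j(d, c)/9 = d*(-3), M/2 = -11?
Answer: -852/493 ≈ -1.7282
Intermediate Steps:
M = -22 (M = 2*(-11) = -22)
j(d, c) = -27*d (j(d, c) = 9*(d*(-3)) = 9*(-3*d) = -27*d)
V = 144 (V = 12² = 144)
(-996 + V)/(p + j(41, M)) = (-996 + 144)/(1600 - 27*41) = -852/(1600 - 1107) = -852/493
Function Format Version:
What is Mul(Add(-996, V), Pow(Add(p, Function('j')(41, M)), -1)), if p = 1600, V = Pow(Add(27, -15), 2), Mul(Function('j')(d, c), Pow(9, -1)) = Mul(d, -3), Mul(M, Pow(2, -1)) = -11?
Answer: Rational(-852, 493) ≈ -1.7282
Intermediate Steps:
M = -22 (M = Mul(2, -11) = -22)
Function('j')(d, c) = Mul(-27, d) (Function('j')(d, c) = Mul(9, Mul(d, -3)) = Mul(9, Mul(-3, d)) = Mul(-27, d))
V = 144 (V = Pow(12, 2) = 144)
Mul(Add(-996, V), Pow(Add(p, Function('j')(41, M)), -1)) = Mul(Add(-996, 144), Pow(Add(1600, Mul(-27, 41)), -1)) = Mul(-852, Pow(Add(1600, -1107), -1)) = Mul(-852, Pow(493, -1)) = Mul(-852, Rational(1, 493)) = Rational(-852, 493)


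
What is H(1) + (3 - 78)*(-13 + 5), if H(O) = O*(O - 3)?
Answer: 598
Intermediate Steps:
H(O) = O*(-3 + O)
H(1) + (3 - 78)*(-13 + 5) = 1*(-3 + 1) + (3 - 78)*(-13 + 5) = 1*(-2) - 75*(-8) = -2 + 600 = 598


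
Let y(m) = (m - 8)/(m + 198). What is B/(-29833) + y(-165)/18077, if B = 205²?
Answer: -25074796634/17796607653 ≈ -1.4090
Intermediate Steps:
y(m) = (-8 + m)/(198 + m)
B = 42025
B/(-29833) + y(-165)/18077 = 42025/(-29833) + ((-8 - 165)/(198 - 165))/18077 = 42025*(-1/29833) + (-173/33)*(1/18077) = -42025/29833 + ((1/33)*(-173))*(1/18077) = -42025/29833 - 173/33*1/18077 = -42025/29833 - 173/596541 = -25074796634/17796607653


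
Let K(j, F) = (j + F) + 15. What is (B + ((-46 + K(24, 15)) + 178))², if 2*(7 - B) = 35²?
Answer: 703921/4 ≈ 1.7598e+5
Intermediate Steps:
K(j, F) = 15 + F + j (K(j, F) = (F + j) + 15 = 15 + F + j)
B = -1211/2 (B = 7 - ½*35² = 7 - ½*1225 = 7 - 1225/2 = -1211/2 ≈ -605.50)
(B + ((-46 + K(24, 15)) + 178))² = (-1211/2 + ((-46 + (15 + 15 + 24)) + 178))² = (-1211/2 + ((-46 + 54) + 178))² = (-1211/2 + (8 + 178))² = (-1211/2 + 186)² = (-839/2)² = 703921/4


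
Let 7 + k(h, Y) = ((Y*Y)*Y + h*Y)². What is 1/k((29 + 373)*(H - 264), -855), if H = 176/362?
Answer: 32761/9357888852797500111898 ≈ 3.5009e-18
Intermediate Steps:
H = 88/181 (H = 176*(1/362) = 88/181 ≈ 0.48619)
k(h, Y) = -7 + (Y³ + Y*h)² (k(h, Y) = -7 + ((Y*Y)*Y + h*Y)² = -7 + (Y²*Y + Y*h)² = -7 + (Y³ + Y*h)²)
1/k((29 + 373)*(H - 264), -855) = 1/(-7 + (-855)²*((29 + 373)*(88/181 - 264) + (-855)²)²) = 1/(-7 + 731025*(402*(-47696/181) + 731025)²) = 1/(-7 + 731025*(-19173792/181 + 731025)²) = 1/(-7 + 731025*(113141733/181)²) = 1/(-7 + 731025*(12801051746243289/32761)) = 1/(-7 + 9357888852797500341225/32761) = 1/(9357888852797500111898/32761) = 32761/9357888852797500111898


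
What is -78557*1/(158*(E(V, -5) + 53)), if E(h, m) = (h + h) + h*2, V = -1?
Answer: -78557/7742 ≈ -10.147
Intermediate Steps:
E(h, m) = 4*h (E(h, m) = 2*h + 2*h = 4*h)
-78557*1/(158*(E(V, -5) + 53)) = -78557*1/(158*(4*(-1) + 53)) = -78557*1/(158*(-4 + 53)) = -78557/(158*49) = -78557/7742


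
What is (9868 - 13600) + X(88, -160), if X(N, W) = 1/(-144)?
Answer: -537409/144 ≈ -3732.0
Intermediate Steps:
X(N, W) = -1/144
(9868 - 13600) + X(88, -160) = (9868 - 13600) - 1/144 = -3732 - 1/144 = -537409/144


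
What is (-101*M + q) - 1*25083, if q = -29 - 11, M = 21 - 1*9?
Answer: -26335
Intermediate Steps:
M = 12 (M = 21 - 9 = 12)
q = -40
(-101*M + q) - 1*25083 = (-101*12 - 40) - 1*25083 = (-1212 - 40) - 25083 = -1252 - 25083 = -26335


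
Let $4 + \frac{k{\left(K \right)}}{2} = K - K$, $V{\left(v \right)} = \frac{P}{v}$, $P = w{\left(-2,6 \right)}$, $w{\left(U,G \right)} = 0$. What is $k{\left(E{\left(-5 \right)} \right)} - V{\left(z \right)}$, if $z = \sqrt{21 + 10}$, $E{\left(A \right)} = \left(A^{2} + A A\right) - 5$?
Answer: $-8$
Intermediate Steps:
$P = 0$
$E{\left(A \right)} = -5 + 2 A^{2}$ ($E{\left(A \right)} = \left(A^{2} + A^{2}\right) - 5 = 2 A^{2} - 5 = -5 + 2 A^{2}$)
$z = \sqrt{31} \approx 5.5678$
$V{\left(v \right)} = 0$ ($V{\left(v \right)} = \frac{0}{v} = 0$)
$k{\left(K \right)} = -8$ ($k{\left(K \right)} = -8 + 2 \left(K - K\right) = -8 + 2 \cdot 0 = -8 + 0 = -8$)
$k{\left(E{\left(-5 \right)} \right)} - V{\left(z \right)} = -8 - 0 = -8 + 0 = -8$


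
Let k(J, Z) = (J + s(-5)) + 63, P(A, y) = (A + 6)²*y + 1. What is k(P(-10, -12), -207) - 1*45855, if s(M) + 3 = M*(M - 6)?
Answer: -45931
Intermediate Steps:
P(A, y) = 1 + y*(6 + A)² (P(A, y) = (6 + A)²*y + 1 = y*(6 + A)² + 1 = 1 + y*(6 + A)²)
s(M) = -3 + M*(-6 + M) (s(M) = -3 + M*(M - 6) = -3 + M*(-6 + M))
k(J, Z) = 115 + J (k(J, Z) = (J + (-3 + (-5)² - 6*(-5))) + 63 = (J + (-3 + 25 + 30)) + 63 = (J + 52) + 63 = (52 + J) + 63 = 115 + J)
k(P(-10, -12), -207) - 1*45855 = (115 + (1 - 12*(6 - 10)²)) - 1*45855 = (115 + (1 - 12*(-4)²)) - 45855 = (115 + (1 - 12*16)) - 45855 = (115 + (1 - 192)) - 45855 = (115 - 191) - 45855 = -76 - 45855 = -45931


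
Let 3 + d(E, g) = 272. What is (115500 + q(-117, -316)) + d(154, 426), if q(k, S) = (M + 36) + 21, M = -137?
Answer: 115689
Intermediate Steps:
d(E, g) = 269 (d(E, g) = -3 + 272 = 269)
q(k, S) = -80 (q(k, S) = (-137 + 36) + 21 = -101 + 21 = -80)
(115500 + q(-117, -316)) + d(154, 426) = (115500 - 80) + 269 = 115420 + 269 = 115689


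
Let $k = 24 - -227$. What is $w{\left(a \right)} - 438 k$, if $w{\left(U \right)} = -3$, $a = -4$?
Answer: $-109941$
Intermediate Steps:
$k = 251$ ($k = 24 + 227 = 251$)
$w{\left(a \right)} - 438 k = -3 - 109938 = -109941$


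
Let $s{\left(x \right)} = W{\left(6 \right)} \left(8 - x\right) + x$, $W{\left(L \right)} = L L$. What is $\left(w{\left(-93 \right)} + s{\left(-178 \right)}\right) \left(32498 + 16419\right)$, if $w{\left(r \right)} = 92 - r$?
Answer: $327890651$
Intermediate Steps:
$W{\left(L \right)} = L^{2}$
$s{\left(x \right)} = 288 - 35 x$ ($s{\left(x \right)} = 6^{2} \left(8 - x\right) + x = 36 \left(8 - x\right) + x = \left(288 - 36 x\right) + x = 288 - 35 x$)
$\left(w{\left(-93 \right)} + s{\left(-178 \right)}\right) \left(32498 + 16419\right) = \left(\left(92 - -93\right) + \left(288 - -6230\right)\right) \left(32498 + 16419\right) = \left(\left(92 + 93\right) + \left(288 + 6230\right)\right) 48917 = \left(185 + 6518\right) 48917 = 6703 \cdot 48917 = 327890651$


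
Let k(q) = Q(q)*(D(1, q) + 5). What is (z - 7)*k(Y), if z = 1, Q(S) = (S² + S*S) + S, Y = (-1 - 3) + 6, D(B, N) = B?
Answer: -360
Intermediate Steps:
Y = 2 (Y = -4 + 6 = 2)
Q(S) = S + 2*S² (Q(S) = (S² + S²) + S = 2*S² + S = S + 2*S²)
k(q) = 6*q*(1 + 2*q) (k(q) = (q*(1 + 2*q))*(1 + 5) = (q*(1 + 2*q))*6 = 6*q*(1 + 2*q))
(z - 7)*k(Y) = (1 - 7)*(6*2*(1 + 2*2)) = -36*2*(1 + 4) = -36*2*5 = -6*60 = -360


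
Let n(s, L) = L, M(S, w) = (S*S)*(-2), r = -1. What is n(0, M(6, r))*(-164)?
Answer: 11808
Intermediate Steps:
M(S, w) = -2*S² (M(S, w) = S²*(-2) = -2*S²)
n(0, M(6, r))*(-164) = -2*6²*(-164) = -2*36*(-164) = -72*(-164) = 11808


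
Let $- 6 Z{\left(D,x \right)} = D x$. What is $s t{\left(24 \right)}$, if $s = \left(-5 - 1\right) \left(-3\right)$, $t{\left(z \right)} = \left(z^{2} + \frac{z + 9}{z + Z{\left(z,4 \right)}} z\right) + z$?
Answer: $12582$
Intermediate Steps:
$Z{\left(D,x \right)} = - \frac{D x}{6}$
$t{\left(z \right)} = 27 + z^{2} + 4 z$ ($t{\left(z \right)} = \left(z^{2} + \frac{z + 9}{z - \frac{1}{6} z 4} z\right) + z = \left(z^{2} + \frac{9 + z}{z - \frac{2 z}{3}} z\right) + z = \left(z^{2} + \frac{9 + z}{\frac{1}{3} z} z\right) + z = \left(z^{2} + \left(9 + z\right) \frac{3}{z} z\right) + z = \left(z^{2} + \frac{3 \left(9 + z\right)}{z} z\right) + z = \left(z^{2} + \left(27 + 3 z\right)\right) + z = \left(27 + z^{2} + 3 z\right) + z = 27 + z^{2} + 4 z$)
$s = 18$ ($s = \left(-6\right) \left(-3\right) = 18$)
$s t{\left(24 \right)} = 18 \left(27 + 24^{2} + 4 \cdot 24\right) = 18 \left(27 + 576 + 96\right) = 18 \cdot 699 = 12582$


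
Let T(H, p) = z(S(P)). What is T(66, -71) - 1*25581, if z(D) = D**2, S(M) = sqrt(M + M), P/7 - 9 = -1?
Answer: -25469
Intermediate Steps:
P = 56 (P = 63 + 7*(-1) = 63 - 7 = 56)
S(M) = sqrt(2)*sqrt(M) (S(M) = sqrt(2*M) = sqrt(2)*sqrt(M))
T(H, p) = 112 (T(H, p) = (sqrt(2)*sqrt(56))**2 = (sqrt(2)*(2*sqrt(14)))**2 = (4*sqrt(7))**2 = 112)
T(66, -71) - 1*25581 = 112 - 1*25581 = 112 - 25581 = -25469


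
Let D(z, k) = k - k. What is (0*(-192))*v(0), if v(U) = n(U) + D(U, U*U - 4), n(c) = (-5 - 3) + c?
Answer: 0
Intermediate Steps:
n(c) = -8 + c
D(z, k) = 0
v(U) = -8 + U (v(U) = (-8 + U) + 0 = -8 + U)
(0*(-192))*v(0) = (0*(-192))*(-8 + 0) = 0*(-8) = 0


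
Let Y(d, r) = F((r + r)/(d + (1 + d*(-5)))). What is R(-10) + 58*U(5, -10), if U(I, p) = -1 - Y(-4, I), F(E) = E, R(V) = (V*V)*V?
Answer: -18566/17 ≈ -1092.1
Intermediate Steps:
R(V) = V³ (R(V) = V²*V = V³)
Y(d, r) = 2*r/(1 - 4*d) (Y(d, r) = (r + r)/(d + (1 + d*(-5))) = (2*r)/(d + (1 - 5*d)) = (2*r)/(1 - 4*d) = 2*r/(1 - 4*d))
U(I, p) = -1 - 2*I/17 (U(I, p) = -1 - (-2)*I/(-1 + 4*(-4)) = -1 - (-2)*I/(-1 - 16) = -1 - (-2)*I/(-17) = -1 - (-2)*I*(-1)/17 = -1 - 2*I/17)
R(-10) + 58*U(5, -10) = (-10)³ + 58*(-1 - 2/17*5) = -1000 + 58*(-1 - 10/17) = -1000 + 58*(-27/17) = -1000 - 1566/17 = -18566/17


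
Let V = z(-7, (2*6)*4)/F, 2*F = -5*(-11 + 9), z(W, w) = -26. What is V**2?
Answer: 676/25 ≈ 27.040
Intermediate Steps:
F = 5 (F = (-5*(-11 + 9))/2 = (-5*(-2))/2 = (1/2)*10 = 5)
V = -26/5 ≈ -5.2000
V**2 = (-26/5)**2 = 676/25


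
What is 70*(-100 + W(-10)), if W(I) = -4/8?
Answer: -7035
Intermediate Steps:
W(I) = -1/2 (W(I) = -4*1/8 = -1/2)
70*(-100 + W(-10)) = 70*(-100 - 1/2) = 70*(-201/2) = -7035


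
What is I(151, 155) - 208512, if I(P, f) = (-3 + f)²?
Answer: -185408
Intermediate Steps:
I(151, 155) - 208512 = (-3 + 155)² - 208512 = 152² - 208512 = 23104 - 208512 = -185408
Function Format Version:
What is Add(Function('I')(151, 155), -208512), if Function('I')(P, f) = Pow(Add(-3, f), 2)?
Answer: -185408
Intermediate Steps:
Add(Function('I')(151, 155), -208512) = Add(Pow(Add(-3, 155), 2), -208512) = Add(Pow(152, 2), -208512) = Add(23104, -208512) = -185408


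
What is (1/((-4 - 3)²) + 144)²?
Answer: 49801249/2401 ≈ 20742.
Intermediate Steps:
(1/((-4 - 3)²) + 144)² = (1/((-7)²) + 144)² = (1/49 + 144)² = (7057/49)² = 49801249/2401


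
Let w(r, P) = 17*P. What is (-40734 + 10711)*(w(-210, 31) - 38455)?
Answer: 1138712344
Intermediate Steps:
(-40734 + 10711)*(w(-210, 31) - 38455) = (-40734 + 10711)*(17*31 - 38455) = -30023*(527 - 38455) = -30023*(-37928) = 1138712344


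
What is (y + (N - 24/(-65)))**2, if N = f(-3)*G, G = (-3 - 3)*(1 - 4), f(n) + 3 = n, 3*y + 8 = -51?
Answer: 616181329/38025 ≈ 16205.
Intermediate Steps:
y = -59/3 (y = -8/3 + (1/3)*(-51) = -8/3 - 17 = -59/3 ≈ -19.667)
f(n) = -3 + n
G = 18 (G = -6*(-3) = 18)
N = -108 (N = (-3 - 3)*18 = -6*18 = -108)
(y + (N - 24/(-65)))**2 = (-59/3 + (-108 - 24/(-65)))**2 = (-59/3 + (-108 - 24*(-1)/65))**2 = (-59/3 + (-108 - 1*(-24/65)))**2 = (-59/3 + (-108 + 24/65))**2 = (-59/3 - 6996/65)**2 = (-24823/195)**2 = 616181329/38025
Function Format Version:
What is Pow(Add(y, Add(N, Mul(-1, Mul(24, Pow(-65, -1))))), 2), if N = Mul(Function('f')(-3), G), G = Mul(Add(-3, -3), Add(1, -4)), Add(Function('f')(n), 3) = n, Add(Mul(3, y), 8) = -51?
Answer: Rational(616181329, 38025) ≈ 16205.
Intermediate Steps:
y = Rational(-59, 3) (y = Add(Rational(-8, 3), Mul(Rational(1, 3), -51)) = Add(Rational(-8, 3), -17) = Rational(-59, 3) ≈ -19.667)
Function('f')(n) = Add(-3, n)
G = 18 (G = Mul(-6, -3) = 18)
N = -108 (N = Mul(Add(-3, -3), 18) = Mul(-6, 18) = -108)
Pow(Add(y, Add(N, Mul(-1, Mul(24, Pow(-65, -1))))), 2) = Pow(Add(Rational(-59, 3), Add(-108, Mul(-1, Mul(24, Pow(-65, -1))))), 2) = Pow(Add(Rational(-59, 3), Add(-108, Mul(-1, Mul(24, Rational(-1, 65))))), 2) = Pow(Add(Rational(-59, 3), Add(-108, Mul(-1, Rational(-24, 65)))), 2) = Pow(Add(Rational(-59, 3), Add(-108, Rational(24, 65))), 2) = Pow(Add(Rational(-59, 3), Rational(-6996, 65)), 2) = Pow(Rational(-24823, 195), 2) = Rational(616181329, 38025)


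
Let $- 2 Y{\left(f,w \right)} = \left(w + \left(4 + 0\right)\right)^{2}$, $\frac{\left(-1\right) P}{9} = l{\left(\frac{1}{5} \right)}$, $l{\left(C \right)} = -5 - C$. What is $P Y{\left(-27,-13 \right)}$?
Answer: $- \frac{9477}{5} \approx -1895.4$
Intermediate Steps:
$P = \frac{234}{5}$ ($P = - 9 \left(-5 - \frac{1}{5}\right) = \left(-9\right) \left(- \frac{26}{5}\right) = \frac{234}{5} \approx 46.8$)
$Y{\left(f,w \right)} = - \frac{\left(4 + w\right)^{2}}{2}$ ($Y{\left(f,w \right)} = - \frac{\left(w + \left(4 + 0\right)\right)^{2}}{2} = - \frac{\left(w + 4\right)^{2}}{2} = - \frac{\left(4 + w\right)^{2}}{2}$)
$P Y{\left(-27,-13 \right)} = \frac{234 \left(- \frac{\left(4 - 13\right)^{2}}{2}\right)}{5} = \frac{234 \left(- \frac{\left(-9\right)^{2}}{2}\right)}{5} = \frac{234 \left(\left(- \frac{1}{2}\right) 81\right)}{5} = \frac{234}{5} \left(- \frac{81}{2}\right) = - \frac{9477}{5}$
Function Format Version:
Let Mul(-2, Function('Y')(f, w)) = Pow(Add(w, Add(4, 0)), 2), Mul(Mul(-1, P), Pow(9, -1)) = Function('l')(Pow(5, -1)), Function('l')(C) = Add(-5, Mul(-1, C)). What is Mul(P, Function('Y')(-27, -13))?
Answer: Rational(-9477, 5) ≈ -1895.4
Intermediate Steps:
P = Rational(234, 5) (P = Mul(-9, Add(-5, Mul(-1, Pow(5, -1)))) = Mul(-9, Add(-5, Mul(-1, Rational(1, 5)))) = Mul(-9, Add(-5, Rational(-1, 5))) = Mul(-9, Rational(-26, 5)) = Rational(234, 5) ≈ 46.800)
Function('Y')(f, w) = Mul(Rational(-1, 2), Pow(Add(4, w), 2)) (Function('Y')(f, w) = Mul(Rational(-1, 2), Pow(Add(w, Add(4, 0)), 2)) = Mul(Rational(-1, 2), Pow(Add(w, 4), 2)) = Mul(Rational(-1, 2), Pow(Add(4, w), 2)))
Mul(P, Function('Y')(-27, -13)) = Mul(Rational(234, 5), Mul(Rational(-1, 2), Pow(Add(4, -13), 2))) = Mul(Rational(234, 5), Mul(Rational(-1, 2), Pow(-9, 2))) = Mul(Rational(234, 5), Mul(Rational(-1, 2), 81)) = Mul(Rational(234, 5), Rational(-81, 2)) = Rational(-9477, 5)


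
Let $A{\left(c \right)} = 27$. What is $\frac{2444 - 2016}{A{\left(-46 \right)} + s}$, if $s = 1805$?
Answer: $\frac{107}{458} \approx 0.23362$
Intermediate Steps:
$\frac{2444 - 2016}{A{\left(-46 \right)} + s} = \frac{2444 - 2016}{27 + 1805} = \frac{428}{1832} = 428 \cdot \frac{1}{1832} = \frac{107}{458}$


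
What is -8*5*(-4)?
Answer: 160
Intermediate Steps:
-8*5*(-4) = -40*(-4) = 160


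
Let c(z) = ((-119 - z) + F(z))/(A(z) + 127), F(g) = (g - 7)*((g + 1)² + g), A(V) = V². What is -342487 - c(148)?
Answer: -7548482039/22031 ≈ -3.4263e+5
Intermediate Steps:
F(g) = (-7 + g)*(g + (1 + g)²) (F(g) = (-7 + g)*((1 + g)² + g) = (-7 + g)*(g + (1 + g)²))
c(z) = (-126 + z³ - 21*z - 4*z²)/(127 + z²) (c(z) = ((-119 - z) + (-7 + z³ - 20*z - 4*z²))/(z² + 127) = (-126 + z³ - 21*z - 4*z²)/(127 + z²))
-342487 - c(148) = -342487 - (-126 + 148³ - 21*148 - 4*148²)/(127 + 148²) = -342487 - (-126 + 3241792 - 3108 - 4*21904)/(127 + 21904) = -342487 - (-126 + 3241792 - 3108 - 87616)/22031 = -342487 - 3150942/22031 = -7548482039/22031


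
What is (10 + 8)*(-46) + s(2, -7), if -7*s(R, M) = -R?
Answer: -5794/7 ≈ -827.71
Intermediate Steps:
s(R, M) = R/7 (s(R, M) = -(-1)*R/7 = R/7)
(10 + 8)*(-46) + s(2, -7) = (10 + 8)*(-46) + (⅐)*2 = 18*(-46) + 2/7 = -828 + 2/7 = -5794/7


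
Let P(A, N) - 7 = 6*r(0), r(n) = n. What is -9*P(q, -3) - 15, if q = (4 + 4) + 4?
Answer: -78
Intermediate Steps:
q = 12 (q = 8 + 4 = 12)
P(A, N) = 7 (P(A, N) = 7 + 6*0 = 7 + 0 = 7)
-9*P(q, -3) - 15 = -9*7 - 15 = -63 - 15 = -78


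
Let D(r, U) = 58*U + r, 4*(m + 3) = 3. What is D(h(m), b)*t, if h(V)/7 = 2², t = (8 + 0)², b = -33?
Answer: -120704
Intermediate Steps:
m = -9/4 (m = -3 + (¼)*3 = -3 + ¾ = -9/4 ≈ -2.2500)
t = 64 (t = 8² = 64)
h(V) = 28 (h(V) = 7*2² = 7*4 = 28)
D(r, U) = r + 58*U
D(h(m), b)*t = (28 + 58*(-33))*64 = (28 - 1914)*64 = -1886*64 = -120704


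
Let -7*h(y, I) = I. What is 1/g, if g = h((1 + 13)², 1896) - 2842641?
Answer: -7/19900383 ≈ -3.5175e-7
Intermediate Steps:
h(y, I) = -I/7
g = -19900383/7 (g = -⅐*1896 - 2842641 = -1896/7 - 2842641 = -19900383/7 ≈ -2.8429e+6)
1/g = 1/(-19900383/7) = -7/19900383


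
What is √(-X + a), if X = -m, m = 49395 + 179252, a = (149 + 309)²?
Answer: √438411 ≈ 662.13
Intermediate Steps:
a = 209764 (a = 458² = 209764)
m = 228647
X = -228647 (X = -1*228647 = -228647)
√(-X + a) = √(-1*(-228647) + 209764) = √(228647 + 209764) = √438411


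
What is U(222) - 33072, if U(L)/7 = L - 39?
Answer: -31791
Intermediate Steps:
U(L) = -273 + 7*L (U(L) = 7*(L - 39) = 7*(-39 + L) = -273 + 7*L)
U(222) - 33072 = (-273 + 7*222) - 33072 = (-273 + 1554) - 33072 = 1281 - 33072 = -31791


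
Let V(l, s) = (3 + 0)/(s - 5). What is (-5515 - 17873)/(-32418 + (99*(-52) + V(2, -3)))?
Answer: 62368/100177 ≈ 0.62258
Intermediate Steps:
V(l, s) = 3/(-5 + s)
(-5515 - 17873)/(-32418 + (99*(-52) + V(2, -3))) = (-5515 - 17873)/(-32418 + (99*(-52) + 3/(-5 - 3))) = -23388/(-32418 + (-5148 + 3/(-8))) = -23388/(-32418 + (-5148 + 3*(-⅛))) = -23388/(-32418 + (-5148 - 3/8)) = -23388/(-32418 - 41187/8) = -23388/(-300531/8) = -23388*(-8/300531) = 62368/100177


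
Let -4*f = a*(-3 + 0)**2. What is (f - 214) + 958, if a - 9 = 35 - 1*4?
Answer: 654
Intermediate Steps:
a = 40 (a = 9 + (35 - 1*4) = 9 + (35 - 4) = 9 + 31 = 40)
f = -90 (f = -10*(-3 + 0)**2 = -10*(-3)**2 = -10*9 = -1/4*360 = -90)
(f - 214) + 958 = (-90 - 214) + 958 = -304 + 958 = 654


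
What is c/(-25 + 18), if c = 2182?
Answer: -2182/7 ≈ -311.71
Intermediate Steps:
c/(-25 + 18) = 2182/(-25 + 18) = 2182/(-7) = 2182*(-⅐) = -2182/7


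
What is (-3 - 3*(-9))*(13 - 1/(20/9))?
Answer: 1506/5 ≈ 301.20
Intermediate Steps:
(-3 - 3*(-9))*(13 - 1/(20/9)) = (-3 + 27)*(13 - 1/(20*(1/9))) = 24*(13 - 1/20/9) = 24*(13 - 1*9/20) = 24*(13 - 9/20) = 24*(251/20) = 1506/5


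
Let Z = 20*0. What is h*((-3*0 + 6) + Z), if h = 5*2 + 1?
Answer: 66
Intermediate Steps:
Z = 0
h = 11 (h = 10 + 1 = 11)
h*((-3*0 + 6) + Z) = 11*((-3*0 + 6) + 0) = 11*((0 + 6) + 0) = 11*(6 + 0) = 11*6 = 66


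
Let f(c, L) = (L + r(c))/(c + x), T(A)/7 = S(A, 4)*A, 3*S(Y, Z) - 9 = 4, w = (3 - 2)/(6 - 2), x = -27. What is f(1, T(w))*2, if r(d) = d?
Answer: -103/156 ≈ -0.66026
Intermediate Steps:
w = ¼ (w = 1/4 = 1*(¼) = ¼ ≈ 0.25000)
S(Y, Z) = 13/3 (S(Y, Z) = 3 + (⅓)*4 = 3 + 4/3 = 13/3)
T(A) = 91*A/3 (T(A) = 7*(13*A/3) = 91*A/3)
f(c, L) = (L + c)/(-27 + c) (f(c, L) = (L + c)/(c - 27) = (L + c)/(-27 + c))
f(1, T(w))*2 = (((91/3)*(¼) + 1)/(-27 + 1))*2 = ((91/12 + 1)/(-26))*2 = -1/26*103/12*2 = -103/312*2 = -103/156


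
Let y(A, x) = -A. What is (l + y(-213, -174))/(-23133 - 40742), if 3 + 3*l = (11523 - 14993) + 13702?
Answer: -10868/191625 ≈ -0.056715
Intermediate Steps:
l = 10229/3 (l = -1 + ((11523 - 14993) + 13702)/3 = -1 + (-3470 + 13702)/3 = -1 + (1/3)*10232 = -1 + 10232/3 = 10229/3 ≈ 3409.7)
(l + y(-213, -174))/(-23133 - 40742) = (10229/3 - 1*(-213))/(-23133 - 40742) = (10229/3 + 213)/(-63875) = (10868/3)*(-1/63875) = -10868/191625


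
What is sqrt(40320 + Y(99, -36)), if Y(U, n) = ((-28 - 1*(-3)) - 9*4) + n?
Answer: sqrt(40223) ≈ 200.56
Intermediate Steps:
Y(U, n) = -61 + n (Y(U, n) = ((-28 + 3) - 36) + n = (-25 - 36) + n = -61 + n)
sqrt(40320 + Y(99, -36)) = sqrt(40320 + (-61 - 36)) = sqrt(40320 - 97) = sqrt(40223)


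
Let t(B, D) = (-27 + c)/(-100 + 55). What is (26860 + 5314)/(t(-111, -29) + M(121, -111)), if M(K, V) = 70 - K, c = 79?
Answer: -1447830/2347 ≈ -616.89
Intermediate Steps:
t(B, D) = -52/45 (t(B, D) = (-27 + 79)/(-100 + 55) = 52/(-45) = 52*(-1/45) = -52/45)
(26860 + 5314)/(t(-111, -29) + M(121, -111)) = (26860 + 5314)/(-52/45 + (70 - 1*121)) = 32174/(-52/45 + (70 - 121)) = 32174/(-52/45 - 51) = 32174/(-2347/45) = 32174*(-45/2347) = -1447830/2347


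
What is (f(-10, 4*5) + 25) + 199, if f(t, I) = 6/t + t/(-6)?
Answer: 3376/15 ≈ 225.07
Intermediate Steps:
f(t, I) = 6/t - t/6 (f(t, I) = 6/t + t*(-⅙) = 6/t - t/6)
(f(-10, 4*5) + 25) + 199 = ((6/(-10) - ⅙*(-10)) + 25) + 199 = ((6*(-⅒) + 5/3) + 25) + 199 = ((-⅗ + 5/3) + 25) + 199 = (16/15 + 25) + 199 = 391/15 + 199 = 3376/15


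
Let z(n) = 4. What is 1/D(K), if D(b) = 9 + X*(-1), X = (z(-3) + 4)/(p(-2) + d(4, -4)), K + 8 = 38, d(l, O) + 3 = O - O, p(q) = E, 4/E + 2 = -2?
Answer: 1/11 ≈ 0.090909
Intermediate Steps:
E = -1 (E = 4/(-2 - 2) = 4/(-4) = 4*(-¼) = -1)
p(q) = -1
d(l, O) = -3 (d(l, O) = -3 + (O - O) = -3 + 0 = -3)
K = 30 (K = -8 + 38 = 30)
X = -2 (X = (4 + 4)/(-1 - 3) = 8/(-4) = 8*(-¼) = -2)
D(b) = 11 (D(b) = 9 - 2*(-1) = 9 + 2 = 11)
1/D(K) = 1/11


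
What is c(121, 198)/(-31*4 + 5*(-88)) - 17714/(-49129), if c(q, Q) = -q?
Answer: 15935305/27708756 ≈ 0.57510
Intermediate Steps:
c(121, 198)/(-31*4 + 5*(-88)) - 17714/(-49129) = (-1*121)/(-31*4 + 5*(-88)) - 17714/(-49129) = -121/(-124 - 440) - 17714*(-1/49129) = -121/(-564) + 17714/49129 = -121*(-1/564) + 17714/49129 = 121/564 + 17714/49129 = 15935305/27708756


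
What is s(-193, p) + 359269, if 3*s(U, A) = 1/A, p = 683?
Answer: 736142182/2049 ≈ 3.5927e+5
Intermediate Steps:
s(U, A) = 1/(3*A)
s(-193, p) + 359269 = (⅓)/683 + 359269 = (⅓)*(1/683) + 359269 = 1/2049 + 359269 = 736142182/2049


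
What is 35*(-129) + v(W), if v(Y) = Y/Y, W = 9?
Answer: -4514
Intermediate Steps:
v(Y) = 1
35*(-129) + v(W) = 35*(-129) + 1 = -4515 + 1 = -4514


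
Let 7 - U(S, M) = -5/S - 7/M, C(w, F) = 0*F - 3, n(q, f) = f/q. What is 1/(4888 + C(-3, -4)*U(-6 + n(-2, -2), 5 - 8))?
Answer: 1/4877 ≈ 0.00020504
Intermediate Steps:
C(w, F) = -3 (C(w, F) = 0 - 3 = -3)
U(S, M) = 7 + 5/S + 7/M (U(S, M) = 7 - (-5/S - 7/M) = 7 - (-7/M - 5/S) = 7 + (5/S + 7/M) = 7 + 5/S + 7/M)
1/(4888 + C(-3, -4)*U(-6 + n(-2, -2), 5 - 8)) = 1/(4888 - 3*(7 + 5/(-6 - 2/(-2)) + 7/(5 - 8))) = 1/(4888 - 3*(7 + 5/(-6 - 2*(-½)) + 7/(-3))) = 1/(4888 - 3*(7 + 5/(-6 + 1) + 7*(-⅓))) = 1/(4888 - 3*(7 + 5/(-5) - 7/3)) = 1/(4888 - 3*(7 + 5*(-⅕) - 7/3)) = 1/(4888 - 3*(7 - 1 - 7/3)) = 1/(4888 - 3*11/3) = 1/(4888 - 11) = 1/4877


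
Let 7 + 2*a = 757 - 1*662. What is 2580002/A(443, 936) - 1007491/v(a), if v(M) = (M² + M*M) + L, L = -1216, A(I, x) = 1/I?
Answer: 3035649985725/2656 ≈ 1.1429e+9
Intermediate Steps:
a = 44 (a = -7/2 + (757 - 1*662)/2 = -7/2 + (757 - 662)/2 = -7/2 + (½)*95 = -7/2 + 95/2 = 44)
v(M) = -1216 + 2*M² (v(M) = (M² + M*M) - 1216 = (M² + M²) - 1216 = 2*M² - 1216 = -1216 + 2*M²)
2580002/A(443, 936) - 1007491/v(a) = 2580002/(1/443) - 1007491/(-1216 + 2*44²) = 2580002/(1/443) - 1007491/(-1216 + 2*1936) = 2580002*443 - 1007491/(-1216 + 3872) = 1142940886 - 1007491/2656 = 3035649985725/2656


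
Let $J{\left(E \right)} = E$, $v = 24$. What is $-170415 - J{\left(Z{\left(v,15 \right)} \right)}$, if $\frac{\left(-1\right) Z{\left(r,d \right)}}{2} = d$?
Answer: $-170385$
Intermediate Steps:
$Z{\left(r,d \right)} = - 2 d$
$-170415 - J{\left(Z{\left(v,15 \right)} \right)} = -170415 - \left(-2\right) 15 = -170415 - -30 = -170415 + 30 = -170385$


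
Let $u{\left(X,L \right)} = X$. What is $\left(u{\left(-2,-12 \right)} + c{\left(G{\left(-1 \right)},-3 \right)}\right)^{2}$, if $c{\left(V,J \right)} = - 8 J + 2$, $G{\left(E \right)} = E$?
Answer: $576$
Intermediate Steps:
$c{\left(V,J \right)} = 2 - 8 J$
$\left(u{\left(-2,-12 \right)} + c{\left(G{\left(-1 \right)},-3 \right)}\right)^{2} = \left(-2 + \left(2 - -24\right)\right)^{2} = \left(-2 + \left(2 + 24\right)\right)^{2} = \left(-2 + 26\right)^{2} = 24^{2} = 576$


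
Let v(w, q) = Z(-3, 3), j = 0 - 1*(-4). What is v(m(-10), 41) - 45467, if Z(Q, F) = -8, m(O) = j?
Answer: -45475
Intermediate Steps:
j = 4 (j = 0 + 4 = 4)
m(O) = 4
v(w, q) = -8
v(m(-10), 41) - 45467 = -8 - 45467 = -45475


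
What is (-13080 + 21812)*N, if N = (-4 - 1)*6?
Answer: -261960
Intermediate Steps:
N = -30 (N = -5*6 = -30)
(-13080 + 21812)*N = (-13080 + 21812)*(-30) = 8732*(-30) = -261960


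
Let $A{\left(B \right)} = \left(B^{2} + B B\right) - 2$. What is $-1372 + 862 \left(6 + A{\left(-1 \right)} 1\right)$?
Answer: $3800$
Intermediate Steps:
$A{\left(B \right)} = -2 + 2 B^{2}$ ($A{\left(B \right)} = \left(B^{2} + B^{2}\right) - 2 = 2 B^{2} - 2 = -2 + 2 B^{2}$)
$-1372 + 862 \left(6 + A{\left(-1 \right)} 1\right) = -1372 + 862 \left(6 + \left(-2 + 2 \left(-1\right)^{2}\right) 1\right) = -1372 + 862 \left(6 + \left(-2 + 2 \cdot 1\right) 1\right) = -1372 + 862 \left(6 + \left(-2 + 2\right) 1\right) = -1372 + 862 \left(6 + 0 \cdot 1\right) = -1372 + 862 \left(6 + 0\right) = -1372 + 862 \cdot 6 = -1372 + 5172 = 3800$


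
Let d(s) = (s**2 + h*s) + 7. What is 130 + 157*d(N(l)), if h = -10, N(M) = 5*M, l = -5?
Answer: 138604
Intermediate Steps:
d(s) = 7 + s**2 - 10*s (d(s) = (s**2 - 10*s) + 7 = 7 + s**2 - 10*s)
130 + 157*d(N(l)) = 130 + 157*(7 + (5*(-5))**2 - 50*(-5)) = 130 + 157*(7 + (-25)**2 - 10*(-25)) = 130 + 157*(7 + 625 + 250) = 130 + 157*882 = 130 + 138474 = 138604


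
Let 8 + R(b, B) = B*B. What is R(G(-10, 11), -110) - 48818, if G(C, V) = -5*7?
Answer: -36726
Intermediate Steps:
G(C, V) = -35
R(b, B) = -8 + B² (R(b, B) = -8 + B*B = -8 + B²)
R(G(-10, 11), -110) - 48818 = (-8 + (-110)²) - 48818 = (-8 + 12100) - 48818 = 12092 - 48818 = -36726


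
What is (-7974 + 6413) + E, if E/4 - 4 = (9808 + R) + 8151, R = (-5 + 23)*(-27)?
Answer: 68347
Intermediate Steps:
R = -486 (R = 18*(-27) = -486)
E = 69908 (E = 16 + 4*((9808 - 486) + 8151) = 16 + 4*(9322 + 8151) = 16 + 4*17473 = 16 + 69892 = 69908)
(-7974 + 6413) + E = (-7974 + 6413) + 69908 = -1561 + 69908 = 68347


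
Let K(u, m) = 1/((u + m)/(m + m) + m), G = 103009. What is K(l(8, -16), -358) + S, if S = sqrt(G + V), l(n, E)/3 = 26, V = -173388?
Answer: -179/64012 + I*sqrt(70379) ≈ -0.0027964 + 265.29*I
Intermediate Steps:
l(n, E) = 78 (l(n, E) = 3*26 = 78)
K(u, m) = 1/(m + (m + u)/(2*m)) (K(u, m) = 1/((m + u)/((2*m)) + m) = 1/((m + u)*(1/(2*m)) + m) = 1/((m + u)/(2*m) + m) = 1/(m + (m + u)/(2*m)))
S = I*sqrt(70379) (S = sqrt(103009 - 173388) = sqrt(-70379) = I*sqrt(70379) ≈ 265.29*I)
K(l(8, -16), -358) + S = 2*(-358)/(-358 + 78 + 2*(-358)**2) + I*sqrt(70379) = 2*(-358)/(-358 + 78 + 2*128164) + I*sqrt(70379) = 2*(-358)/(-358 + 78 + 256328) + I*sqrt(70379) = 2*(-358)/256048 + I*sqrt(70379) = 2*(-358)*(1/256048) + I*sqrt(70379) = -179/64012 + I*sqrt(70379)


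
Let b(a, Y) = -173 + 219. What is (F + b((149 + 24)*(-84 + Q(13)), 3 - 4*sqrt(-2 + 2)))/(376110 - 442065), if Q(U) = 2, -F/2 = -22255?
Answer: -14852/21985 ≈ -0.67555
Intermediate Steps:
F = 44510 (F = -2*(-22255) = 44510)
b(a, Y) = 46
(F + b((149 + 24)*(-84 + Q(13)), 3 - 4*sqrt(-2 + 2)))/(376110 - 442065) = (44510 + 46)/(376110 - 442065) = 44556/(-65955) = 44556*(-1/65955) = -14852/21985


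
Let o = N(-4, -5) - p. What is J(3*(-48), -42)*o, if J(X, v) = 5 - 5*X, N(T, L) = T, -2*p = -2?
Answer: -3625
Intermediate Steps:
p = 1 (p = -½*(-2) = 1)
o = -5 (o = -4 - 1*1 = -4 - 1 = -5)
J(3*(-48), -42)*o = (5 - 15*(-48))*(-5) = (5 - 5*(-144))*(-5) = (5 + 720)*(-5) = 725*(-5) = -3625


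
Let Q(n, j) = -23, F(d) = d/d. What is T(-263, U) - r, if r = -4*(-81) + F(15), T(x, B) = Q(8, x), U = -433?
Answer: -348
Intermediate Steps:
F(d) = 1
T(x, B) = -23
r = 325 (r = -4*(-81) + 1 = 324 + 1 = 325)
T(-263, U) - r = -23 - 1*325 = -23 - 325 = -348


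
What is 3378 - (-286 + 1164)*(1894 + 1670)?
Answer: -3125814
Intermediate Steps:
3378 - (-286 + 1164)*(1894 + 1670) = 3378 - 878*3564 = 3378 - 1*3129192 = 3378 - 3129192 = -3125814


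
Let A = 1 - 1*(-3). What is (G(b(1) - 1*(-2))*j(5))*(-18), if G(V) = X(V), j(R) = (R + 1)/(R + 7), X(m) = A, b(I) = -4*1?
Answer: -36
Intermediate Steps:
b(I) = -4
A = 4 (A = 1 + 3 = 4)
X(m) = 4
j(R) = (1 + R)/(7 + R)
G(V) = 4
(G(b(1) - 1*(-2))*j(5))*(-18) = (4*((1 + 5)/(7 + 5)))*(-18) = (4*(6/12))*(-18) = (4*((1/12)*6))*(-18) = (4*(½))*(-18) = 2*(-18) = -36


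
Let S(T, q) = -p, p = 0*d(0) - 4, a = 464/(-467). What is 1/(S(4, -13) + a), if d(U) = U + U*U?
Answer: 467/1404 ≈ 0.33262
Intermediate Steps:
a = -464/467 (a = 464*(-1/467) = -464/467 ≈ -0.99358)
d(U) = U + U²
p = -4 (p = 0*(0*(1 + 0)) - 4 = 0*(0*1) - 4 = 0*0 - 4 = 0 - 4 = -4)
S(T, q) = 4 (S(T, q) = -1*(-4) = 4)
1/(S(4, -13) + a) = 1/(4 - 464/467) = 1/(1404/467) = 467/1404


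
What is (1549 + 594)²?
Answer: 4592449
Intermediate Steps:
(1549 + 594)² = 2143² = 4592449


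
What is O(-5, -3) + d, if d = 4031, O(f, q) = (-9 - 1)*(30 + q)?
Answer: 3761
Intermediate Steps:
O(f, q) = -300 - 10*q (O(f, q) = -10*(30 + q) = -300 - 10*q)
O(-5, -3) + d = (-300 - 10*(-3)) + 4031 = (-300 + 30) + 4031 = -270 + 4031 = 3761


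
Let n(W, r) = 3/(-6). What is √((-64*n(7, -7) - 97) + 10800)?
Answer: √10735 ≈ 103.61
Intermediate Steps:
n(W, r) = -½ (n(W, r) = 3*(-⅙) = -½)
√((-64*n(7, -7) - 97) + 10800) = √((-64*(-½) - 97) + 10800) = √((32 - 97) + 10800) = √(-65 + 10800) = √10735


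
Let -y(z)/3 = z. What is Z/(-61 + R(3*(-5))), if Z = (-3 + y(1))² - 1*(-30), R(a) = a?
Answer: -33/38 ≈ -0.86842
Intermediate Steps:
y(z) = -3*z
Z = 66 (Z = (-3 - 3*1)² - 1*(-30) = (-3 - 3)² + 30 = (-6)² + 30 = 36 + 30 = 66)
Z/(-61 + R(3*(-5))) = 66/(-61 + 3*(-5)) = 66/(-61 - 15) = 66/(-76) = -1/76*66 = -33/38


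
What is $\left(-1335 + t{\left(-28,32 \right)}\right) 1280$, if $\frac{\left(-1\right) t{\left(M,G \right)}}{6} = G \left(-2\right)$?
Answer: $-1217280$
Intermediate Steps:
$t{\left(M,G \right)} = 12 G$ ($t{\left(M,G \right)} = - 6 G \left(-2\right) = - 6 \left(- 2 G\right) = 12 G$)
$\left(-1335 + t{\left(-28,32 \right)}\right) 1280 = \left(-1335 + 12 \cdot 32\right) 1280 = \left(-1335 + 384\right) 1280 = \left(-951\right) 1280 = -1217280$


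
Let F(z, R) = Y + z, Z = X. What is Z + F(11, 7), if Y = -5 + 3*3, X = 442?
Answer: 457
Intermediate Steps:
Z = 442
Y = 4 (Y = -5 + 9 = 4)
F(z, R) = 4 + z
Z + F(11, 7) = 442 + (4 + 11) = 442 + 15 = 457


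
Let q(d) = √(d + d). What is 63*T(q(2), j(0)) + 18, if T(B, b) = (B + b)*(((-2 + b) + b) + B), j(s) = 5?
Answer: 4428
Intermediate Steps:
q(d) = √2*√d (q(d) = √(2*d) = √2*√d)
T(B, b) = (B + b)*(-2 + B + 2*b) (T(B, b) = (B + b)*((-2 + 2*b) + B) = (B + b)*(-2 + B + 2*b))
63*T(q(2), j(0)) + 18 = 63*((√2*√2)² - 2*√2*√2 - 2*5 + 2*5² + 3*(√2*√2)*5) + 18 = 63*(2² - 2*2 - 10 + 2*25 + 3*2*5) + 18 = 63*(4 - 4 - 10 + 50 + 30) + 18 = 63*70 + 18 = 4410 + 18 = 4428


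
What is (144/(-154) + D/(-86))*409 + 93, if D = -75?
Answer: 445293/6622 ≈ 67.245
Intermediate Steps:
(144/(-154) + D/(-86))*409 + 93 = (144/(-154) - 75/(-86))*409 + 93 = (144*(-1/154) - 75*(-1/86))*409 + 93 = (-72/77 + 75/86)*409 + 93 = -417/6622*409 + 93 = -170553/6622 + 93 = 445293/6622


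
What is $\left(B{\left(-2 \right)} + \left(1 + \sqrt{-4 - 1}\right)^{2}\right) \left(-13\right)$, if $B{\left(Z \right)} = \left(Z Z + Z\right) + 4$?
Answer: $-26 - 26 i \sqrt{5} \approx -26.0 - 58.138 i$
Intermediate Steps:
$B{\left(Z \right)} = 4 + Z + Z^{2}$ ($B{\left(Z \right)} = \left(Z^{2} + Z\right) + 4 = \left(Z + Z^{2}\right) + 4 = 4 + Z + Z^{2}$)
$\left(B{\left(-2 \right)} + \left(1 + \sqrt{-4 - 1}\right)^{2}\right) \left(-13\right) = \left(\left(4 - 2 + \left(-2\right)^{2}\right) + \left(1 + \sqrt{-4 - 1}\right)^{2}\right) \left(-13\right) = \left(\left(4 - 2 + 4\right) + \left(1 + \sqrt{-5}\right)^{2}\right) \left(-13\right) = \left(6 + \left(1 + i \sqrt{5}\right)^{2}\right) \left(-13\right) = -78 - 13 \left(1 + i \sqrt{5}\right)^{2}$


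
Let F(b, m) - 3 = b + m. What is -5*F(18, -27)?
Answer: 30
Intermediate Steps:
F(b, m) = 3 + b + m (F(b, m) = 3 + (b + m) = 3 + b + m)
-5*F(18, -27) = -5*(3 + 18 - 27) = -5*(-6) = 30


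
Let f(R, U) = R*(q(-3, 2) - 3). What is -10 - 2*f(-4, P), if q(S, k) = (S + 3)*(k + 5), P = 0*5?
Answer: -34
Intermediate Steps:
P = 0
q(S, k) = (3 + S)*(5 + k)
f(R, U) = -3*R (f(R, U) = R*((15 + 3*2 + 5*(-3) - 3*2) - 3) = R*((15 + 6 - 15 - 6) - 3) = R*(0 - 3) = R*(-3) = -3*R)
-10 - 2*f(-4, P) = -10 - (-6)*(-4) = -10 - 2*12 = -10 - 24 = -34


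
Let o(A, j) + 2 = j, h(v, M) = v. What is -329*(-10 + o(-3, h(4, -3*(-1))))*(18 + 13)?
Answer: 81592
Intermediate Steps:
o(A, j) = -2 + j
-329*(-10 + o(-3, h(4, -3*(-1))))*(18 + 13) = -329*(-10 + (-2 + 4))*(18 + 13) = -329*(-10 + 2)*31 = -(-2632)*31 = -329*(-248) = 81592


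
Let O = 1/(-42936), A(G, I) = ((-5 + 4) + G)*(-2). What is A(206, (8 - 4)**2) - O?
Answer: -17603759/42936 ≈ -410.00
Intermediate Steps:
A(G, I) = 2 - 2*G (A(G, I) = (-1 + G)*(-2) = 2 - 2*G)
O = -1/42936 ≈ -2.3290e-5
A(206, (8 - 4)**2) - O = (2 - 2*206) - 1*(-1/42936) = (2 - 412) + 1/42936 = -410 + 1/42936 = -17603759/42936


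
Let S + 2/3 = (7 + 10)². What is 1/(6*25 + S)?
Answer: 3/1315 ≈ 0.0022814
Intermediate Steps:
S = 865/3 (S = -⅔ + (7 + 10)² = -⅔ + 17² = -⅔ + 289 = 865/3 ≈ 288.33)
1/(6*25 + S) = 1/(6*25 + 865/3) = 1/(150 + 865/3) = 1/(1315/3) = 3/1315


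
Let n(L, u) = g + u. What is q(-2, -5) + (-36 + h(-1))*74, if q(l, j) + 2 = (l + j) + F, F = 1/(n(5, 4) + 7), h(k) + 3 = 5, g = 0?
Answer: -27774/11 ≈ -2524.9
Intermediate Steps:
h(k) = 2 (h(k) = -3 + 5 = 2)
n(L, u) = u (n(L, u) = 0 + u = u)
F = 1/11 (F = 1/(4 + 7) = 1/11 ≈ 0.090909)
q(l, j) = -21/11 + j + l (q(l, j) = -2 + ((l + j) + 1/11) = -2 + ((j + l) + 1/11) = -2 + (1/11 + j + l) = -21/11 + j + l)
q(-2, -5) + (-36 + h(-1))*74 = (-21/11 - 5 - 2) + (-36 + 2)*74 = -98/11 - 34*74 = -98/11 - 2516 = -27774/11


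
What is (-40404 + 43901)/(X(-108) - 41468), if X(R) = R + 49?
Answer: -3497/41527 ≈ -0.084210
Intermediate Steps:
X(R) = 49 + R
(-40404 + 43901)/(X(-108) - 41468) = (-40404 + 43901)/((49 - 108) - 41468) = 3497/(-59 - 41468) = 3497/(-41527) = 3497*(-1/41527) = -3497/41527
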